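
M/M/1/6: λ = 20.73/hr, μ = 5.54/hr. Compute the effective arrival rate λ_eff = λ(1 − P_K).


ρ = 3.7419; P_K = (1−ρ)ρ^6/(1−ρ^7) = 0.732826
λ_eff = λ(1 − P_K) = 20.73·(1 − 0.732826) = 20.73·0.267174 = 5.5385 /hr

Final: 5.5385 /hr


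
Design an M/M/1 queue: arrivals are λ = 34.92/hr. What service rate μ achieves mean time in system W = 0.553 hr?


W = 1/(μ−λ) ⇒ μ − λ = 1/W = 1/0.553 = 1.8083
μ = λ + 1/W = 34.92 + 1.8083 = 36.7283 per hr

Final: 36.7283 /hr


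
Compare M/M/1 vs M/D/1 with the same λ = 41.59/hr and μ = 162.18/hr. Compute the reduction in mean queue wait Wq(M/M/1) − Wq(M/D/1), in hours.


ρ = 41.59/162.18 = 0.2564
Wq(M/M/1) = ρ/(μ−λ) = 0.2564/120.59 = 0.002127 hr
Wq(M/D/1) = ρ/(2(μ−λ)) = 0.001063 hr
Savings = 0.002127 − 0.001063 = 0.001063 hr

Final: 0.001063 hr


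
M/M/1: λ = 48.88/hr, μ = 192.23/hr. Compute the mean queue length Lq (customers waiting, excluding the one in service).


ρ = 48.88/192.23 = 0.2543
Lq = ρ²/(1−ρ) = 0.06466/0.7457 = 0.08670

Final: 0.08670


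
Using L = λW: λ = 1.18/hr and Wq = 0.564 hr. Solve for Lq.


Lq = λWq = 1.18·0.564 = 0.6655

Final: 0.6655


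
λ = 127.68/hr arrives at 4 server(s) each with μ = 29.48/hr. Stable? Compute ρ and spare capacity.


Total capacity cμ = 4·29.48 = 117.92/hr
ρ = λ/(cμ) = 127.68/117.92 = 1.0828
Stable ⇔ ρ < 1: NO
Spare capacity = cμ − λ = 117.92 − 127.68 = -9.76/hr

Final: ρ = 1.0828; unstable; margin = -9.76/hr


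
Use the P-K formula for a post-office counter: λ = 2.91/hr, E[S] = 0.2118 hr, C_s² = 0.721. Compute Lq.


ρ = λ·E[S] = 2.91·0.2118 = 0.6163
Lq = ρ²(1+C_s²)/(2(1−ρ)) = 0.3799·(1+0.721)/(2·0.3837)
= 0.3799·1.7210/0.7673 = 0.85200

Final: 0.85200


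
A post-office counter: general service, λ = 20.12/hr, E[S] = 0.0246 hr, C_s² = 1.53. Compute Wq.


ρ = λ·E[S] = 20.12·0.0246 = 0.4950
E[S²] = E[S]²(1+C_s²) = 0.0246²·(1+1.53) = 0.001531
Wq = λ·E[S²]/(2(1−ρ)) = 20.12·0.001531/(2·0.5050) = 0.03050 hr

Final: 0.03050 hr


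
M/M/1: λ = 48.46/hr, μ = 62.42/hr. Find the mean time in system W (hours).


W = 1/(μ−λ) = 1/(62.42 − 48.46) = 1/13.96 = 0.07163 hr

Final: 0.07163 hr


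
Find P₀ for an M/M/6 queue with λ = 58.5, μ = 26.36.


a = λ/μ = 58.5/26.36 = 2.2193; ρ = a/c = 0.3699
Σ_{k=0}^{5} a^k/k! (terms k=0..5) = 1.00000 + 2.21927 + 2.46258 + 1.82171 + 1.01072 + 0.44861 = 8.96290
Tail: a^6/(6!(1−ρ)) = 119.47107/(720·0.6301) = 0.26333
P₀ = 1/(8.96290 + 0.26333) = 1/9.22623 = 0.108387

Final: 0.108387


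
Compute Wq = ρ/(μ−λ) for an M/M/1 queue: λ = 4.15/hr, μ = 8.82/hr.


ρ = 4.15/8.82 = 0.4705
Wq = ρ/(μ−λ) = 0.4705/(8.82 − 4.15) = 0.4705/4.67 = 0.1008 hr

Final: 0.1008 hr


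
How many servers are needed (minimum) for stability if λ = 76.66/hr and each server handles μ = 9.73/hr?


Stability requires cμ > λ ⇔ c > λ/μ.
λ/μ = 76.66/9.73 = 7.8787
Minimum integer c = ⌊7.8787⌋ + 1 = 8
Check: 8·9.73 = 77.84 > 76.66, while 7·9.73 = 68.11 ≤ 76.66

Final: 8 servers


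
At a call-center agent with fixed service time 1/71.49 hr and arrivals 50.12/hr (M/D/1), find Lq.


ρ = 50.12/71.49 = 0.7011
M/D/1: Lq = ρ²/(2(1−ρ)) = 0.4915/(2·0.2989) = 0.82213

Final: 0.82213


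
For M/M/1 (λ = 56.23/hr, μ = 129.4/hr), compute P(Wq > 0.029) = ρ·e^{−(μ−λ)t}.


ρ = 56.23/129.4 = 0.4345
P(Wq > t) = ρ·e^{−(μ−λ)t} = 0.4345·e^{−2.1219}
= 0.4345·0.119800 = 0.052058

Final: 0.052058


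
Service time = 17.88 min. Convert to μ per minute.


μ = 1/(service time) in consistent units.
1 minute = 1 min, so μ = 1/17.88 = 0.05593 per minute

Final: 0.05593 /min


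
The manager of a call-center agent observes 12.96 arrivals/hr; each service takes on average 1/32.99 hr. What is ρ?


ρ = λ/μ = 12.96/32.99 = 0.3928

Final: 0.3928


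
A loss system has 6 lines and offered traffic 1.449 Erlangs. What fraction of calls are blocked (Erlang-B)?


B(c,a) = (a^c/c!) / Σ_{k=0}^{c} a^k/k!
a^6/6! = 0.012855
Σ terms (k=0..6): 1.00000 + 1.44900 + 1.04980 + 0.50705 + 0.18368 + 0.05323 + 0.01286 = 4.255620
B = 0.012855/4.255620 = 0.003021

Final: 0.003021


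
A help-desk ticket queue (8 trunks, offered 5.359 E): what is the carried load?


B(8,5.359) = 0.087633 (Erlang-B)
Carried load = a(1 − B) = 5.359·(1 − 0.087633) = 5.359·0.912367 = 4.8894 E

Final: 4.8894 Erlangs


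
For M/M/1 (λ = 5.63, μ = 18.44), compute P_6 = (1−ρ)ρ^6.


ρ = 5.63/18.44 = 0.3053
P_n = (1−ρ)·ρ^n = (1 − 0.3053)·0.3053^6 = 0.6947·0.0008100 = 0.0005627

Final: 0.0005627


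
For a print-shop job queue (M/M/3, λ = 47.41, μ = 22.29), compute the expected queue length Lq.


a = λ/μ = 2.1270; ρ = a/3 = 0.7090
P₀ = 0.091745
Lq = P₀·a^c·ρ / (c!·(1−ρ)²) = 0.091745·9.62232·0.7090/(6·0.08469)
= 1.23176

Final: 1.23176


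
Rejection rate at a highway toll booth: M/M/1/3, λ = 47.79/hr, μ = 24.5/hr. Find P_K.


ρ = λ/μ = 47.79/24.5 = 1.9506
P_K = (1−ρ)ρ^K/(1−ρ^(K+1)) = (-0.9506·7.421861)/(1 − 14.477174)
= -7.055312/-13.477174 = 0.523501

Final: 0.523501


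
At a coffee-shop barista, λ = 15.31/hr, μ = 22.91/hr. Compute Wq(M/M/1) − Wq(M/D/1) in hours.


ρ = 15.31/22.91 = 0.6683
Wq(M/M/1) = ρ/(μ−λ) = 0.6683/7.60 = 0.08793 hr
Wq(M/D/1) = ρ/(2(μ−λ)) = 0.04396 hr
Savings = 0.08793 − 0.04396 = 0.04396 hr

Final: 0.04396 hr


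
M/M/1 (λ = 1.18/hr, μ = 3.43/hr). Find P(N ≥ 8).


ρ = 1.18/3.43 = 0.3440
P(N ≥ n) = ρ^n = 0.3440^8 = 0.0001962

Final: 0.0001962


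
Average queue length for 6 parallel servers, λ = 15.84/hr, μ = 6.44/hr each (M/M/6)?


a = λ/μ = 2.4596; ρ = a/6 = 0.4099
P₀ = 0.085028
Lq = P₀·a^c·ρ / (c!·(1−ρ)²) = 0.085028·221.41950·0.4099/(720·0.34817)
= 0.03079

Final: 0.03079


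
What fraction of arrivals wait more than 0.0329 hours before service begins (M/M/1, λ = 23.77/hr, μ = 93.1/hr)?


ρ = 23.77/93.1 = 0.2553
P(Wq > t) = ρ·e^{−(μ−λ)t} = 0.2553·e^{−2.2810}
= 0.2553·0.102186 = 0.026090

Final: 0.026090


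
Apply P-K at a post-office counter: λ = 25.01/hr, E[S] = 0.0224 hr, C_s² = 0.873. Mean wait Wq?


ρ = λ·E[S] = 25.01·0.0224 = 0.5602
E[S²] = E[S]²(1+C_s²) = 0.0224²·(1+0.873) = 0.0009398
Wq = λ·E[S²]/(2(1−ρ)) = 25.01·0.0009398/(2·0.4398) = 0.02672 hr

Final: 0.02672 hr


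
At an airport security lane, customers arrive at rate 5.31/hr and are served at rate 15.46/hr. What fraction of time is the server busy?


ρ = λ/μ = 5.31/15.46 = 0.3435

Final: 0.3435


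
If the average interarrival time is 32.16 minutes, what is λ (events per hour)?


λ = 1/(interarrival time) in consistent units.
1 hour = 60 min, so λ = 60/32.16 = 1.8657 per hour

Final: 1.8657 /hr


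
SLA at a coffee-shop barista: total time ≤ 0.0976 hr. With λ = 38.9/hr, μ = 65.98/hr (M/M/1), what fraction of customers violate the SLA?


W ~ Exponential(μ−λ) for M/M/1.
μ − λ = 65.98 − 38.9 = 27.0800
P(W > t) = e^{−(μ−λ)t} = e^{−2.6430} = 0.071147

Final: 0.071147


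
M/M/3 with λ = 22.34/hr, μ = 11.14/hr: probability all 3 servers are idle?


a = λ/μ = 22.34/11.14 = 2.0054; ρ = a/c = 0.6685
Σ_{k=0}^{2} a^k/k! (terms k=0..2) = 1.00000 + 2.00539 + 2.01079 = 5.01617
Tail: a^3/(3!(1−ρ)) = 8.06481/(6·0.3315) = 4.05424
P₀ = 1/(5.01617 + 4.05424) = 1/9.07041 = 0.110249

Final: 0.110249


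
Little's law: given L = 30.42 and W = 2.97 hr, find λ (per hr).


λ = L/W = 30.42/2.97 = 10.2424 /hr

Final: 10.2424 /hr


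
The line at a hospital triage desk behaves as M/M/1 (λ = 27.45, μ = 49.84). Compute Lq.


ρ = 27.45/49.84 = 0.5508
Lq = ρ²/(1−ρ) = 0.3033/0.4492 = 0.6752

Final: 0.6752


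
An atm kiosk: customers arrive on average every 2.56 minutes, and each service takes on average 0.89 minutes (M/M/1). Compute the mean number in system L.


λ = 60/2.56 = 23.4375 /hr
μ = 60/0.89 = 67.4157 /hr
ρ = λ/μ = 23.4375/67.4157 = 0.3477
L = ρ/(1−ρ) = 0.3477/0.6523 = 0.5329

Final: 0.5329


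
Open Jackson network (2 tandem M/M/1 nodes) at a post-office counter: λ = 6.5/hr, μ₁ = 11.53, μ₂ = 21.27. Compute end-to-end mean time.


Each node sees arrival rate λ = 6.5/hr (tandem ⇒ throughput preserved).
W₁ = 1/(μ₁−λ) = 1/(11.53−6.5) = 0.19881 hr
W₂ = 1/(μ₂−λ) = 1/(21.27−6.5) = 0.06770 hr
W_total = W₁ + W₂ = 0.19881 + 0.06770 = 0.26651 hr

Final: 0.26651 hr


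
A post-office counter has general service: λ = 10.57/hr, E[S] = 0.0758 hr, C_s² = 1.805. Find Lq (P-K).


ρ = λ·E[S] = 10.57·0.0758 = 0.8012
Lq = ρ²(1+C_s²)/(2(1−ρ)) = 0.6419·(1+1.805)/(2·0.1988)
= 0.6419·2.8050/0.3976 = 4.52885

Final: 4.52885


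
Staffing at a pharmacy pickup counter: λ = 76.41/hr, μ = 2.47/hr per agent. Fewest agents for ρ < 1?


Stability requires cμ > λ ⇔ c > λ/μ.
λ/μ = 76.41/2.47 = 30.9352
Minimum integer c = ⌊30.9352⌋ + 1 = 31
Check: 31·2.47 = 76.57 > 76.41, while 30·2.47 = 74.10 ≤ 76.41

Final: 31 servers


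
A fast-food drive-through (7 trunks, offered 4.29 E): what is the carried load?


B(7,4.29) = 0.078218 (Erlang-B)
Carried load = a(1 − B) = 4.29·(1 − 0.078218) = 4.29·0.921782 = 3.9544 E

Final: 3.9544 Erlangs


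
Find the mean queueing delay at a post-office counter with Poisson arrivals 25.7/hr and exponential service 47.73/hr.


ρ = 25.7/47.73 = 0.5384
Wq = ρ/(μ−λ) = 0.5384/(47.73 − 25.7) = 0.5384/22.03 = 0.02444 hr

Final: 0.02444 hr


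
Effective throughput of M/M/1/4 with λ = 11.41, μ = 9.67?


ρ = 1.1799; P_K = (1−ρ)ρ^4/(1−ρ^5) = 0.270974
λ_eff = λ(1 − P_K) = 11.41·(1 − 0.270974) = 11.41·0.729026 = 8.3182 /hr

Final: 8.3182 /hr


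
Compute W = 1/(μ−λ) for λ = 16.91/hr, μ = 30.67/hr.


W = 1/(μ−λ) = 1/(30.67 − 16.91) = 1/13.76 = 0.07267 hr

Final: 0.07267 hr


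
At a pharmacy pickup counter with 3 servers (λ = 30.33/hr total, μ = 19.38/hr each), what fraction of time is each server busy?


ρ = λ/(cμ) = 30.33/(3·19.38) = 30.33/58.14 = 0.5217

Final: 0.5217


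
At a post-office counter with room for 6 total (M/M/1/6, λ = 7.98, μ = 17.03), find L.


ρ = 7.98/17.03 = 0.4686
L = ρ[1 − (K+1)ρ^K + Kρ^(K+1)] / [(1−ρ)(1−ρ^(K+1))]
Numerator: 0.4686·(1 − 7·0.010586 + 6·0.004960) = 0.447808
Denominator: (0.5314)·(0.995040) = 0.528779
L = 0.447808/0.528779 = 0.8469

Final: 0.8469


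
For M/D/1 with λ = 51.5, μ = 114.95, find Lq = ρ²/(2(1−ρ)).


ρ = 51.5/114.95 = 0.4480
M/D/1: Lq = ρ²/(2(1−ρ)) = 0.2007/(2·0.5520) = 0.18182

Final: 0.18182


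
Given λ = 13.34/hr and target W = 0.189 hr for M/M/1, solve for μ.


W = 1/(μ−λ) ⇒ μ − λ = 1/W = 1/0.189 = 5.2910
μ = λ + 1/W = 13.34 + 5.2910 = 18.6310 per hr

Final: 18.6310 /hr


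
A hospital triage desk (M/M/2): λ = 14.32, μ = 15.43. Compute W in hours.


a = 0.9281; ρ = 0.4640; P₀ = 0.366091
Lq = P₀·a^c·ρ/(c!(1−ρ)²) = 0.25467
Wq = Lq/λ = 0.25467/14.32 = 0.01778 hr
W = Wq + 1/μ = 0.01778 + 0.06481 = 0.08259 hr

Final: 0.08259 hr


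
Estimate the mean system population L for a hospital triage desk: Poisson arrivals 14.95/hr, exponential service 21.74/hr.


ρ = λ/μ = 14.95/21.74 = 0.6877
L = ρ/(1−ρ) = 0.6877/(1 − 0.6877) = 0.6877/0.3123 = 2.2018

Final: 2.2018


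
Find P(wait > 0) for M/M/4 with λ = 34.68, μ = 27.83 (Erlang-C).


a = λ/μ = 1.2461; ρ = a/4 = 0.3115
P₀ = 0.286449 (from M/M/c formula)
C(c,a) = [a^c/(c!(1−ρ))]·P₀ = [2.41137/(24·0.6885)]·0.286449
= 0.14594·0.286449 = 0.041804

Final: 0.041804


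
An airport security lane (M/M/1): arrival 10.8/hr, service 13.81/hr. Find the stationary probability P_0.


ρ = 10.8/13.81 = 0.7820
P_n = (1−ρ)·ρ^n = (1 − 0.7820)·0.7820^0 = 0.2180·1.000000 = 0.217958

Final: 0.217958


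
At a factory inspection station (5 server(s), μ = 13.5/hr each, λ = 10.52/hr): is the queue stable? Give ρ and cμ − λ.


Total capacity cμ = 5·13.5 = 67.50/hr
ρ = λ/(cμ) = 10.52/67.50 = 0.1559
Stable ⇔ ρ < 1: YES
Spare capacity = cμ − λ = 67.50 − 10.52 = 56.98/hr

Final: ρ = 0.1559; stable; margin = 56.98/hr


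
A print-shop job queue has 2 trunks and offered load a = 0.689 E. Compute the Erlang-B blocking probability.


B(c,a) = (a^c/c!) / Σ_{k=0}^{c} a^k/k!
a^2/2! = 0.237360
Σ terms (k=0..2): 1.00000 + 0.68900 + 0.23736 = 1.926360
B = 0.237360/1.926360 = 0.123217

Final: 0.123217


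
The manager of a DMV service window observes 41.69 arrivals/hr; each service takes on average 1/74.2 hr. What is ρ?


ρ = λ/μ = 41.69/74.2 = 0.5619

Final: 0.5619


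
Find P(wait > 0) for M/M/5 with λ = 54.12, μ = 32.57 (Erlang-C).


a = λ/μ = 1.6617; ρ = a/5 = 0.3323
P₀ = 0.189300 (from M/M/c formula)
C(c,a) = [a^c/(c!(1−ρ))]·P₀ = [12.66777/(120·0.6677)]·0.189300
= 0.15811·0.189300 = 0.029930

Final: 0.029930


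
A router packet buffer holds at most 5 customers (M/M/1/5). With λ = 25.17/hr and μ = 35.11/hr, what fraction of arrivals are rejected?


ρ = λ/μ = 25.17/35.11 = 0.7169
P_K = (1−ρ)ρ^K/(1−ρ^(K+1)) = (0.2831·0.189349)/(1 − 0.135742)
= 0.053607/0.864258 = 0.062026

Final: 0.062026


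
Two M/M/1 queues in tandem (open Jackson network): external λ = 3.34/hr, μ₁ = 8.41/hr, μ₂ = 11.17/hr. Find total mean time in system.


Each node sees arrival rate λ = 3.34/hr (tandem ⇒ throughput preserved).
W₁ = 1/(μ₁−λ) = 1/(8.41−3.34) = 0.19724 hr
W₂ = 1/(μ₂−λ) = 1/(11.17−3.34) = 0.12771 hr
W_total = W₁ + W₂ = 0.19724 + 0.12771 = 0.32495 hr

Final: 0.32495 hr


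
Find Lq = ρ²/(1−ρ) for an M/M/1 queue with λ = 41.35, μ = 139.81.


ρ = 41.35/139.81 = 0.2958
Lq = ρ²/(1−ρ) = 0.08747/0.7042 = 0.1242

Final: 0.1242


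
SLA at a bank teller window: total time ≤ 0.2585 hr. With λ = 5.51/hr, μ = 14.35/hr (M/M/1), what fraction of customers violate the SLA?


W ~ Exponential(μ−λ) for M/M/1.
μ − λ = 14.35 − 5.51 = 8.8400
P(W > t) = e^{−(μ−λ)t} = e^{−2.2851} = 0.101760

Final: 0.101760


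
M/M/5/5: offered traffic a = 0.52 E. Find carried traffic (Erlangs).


B(5,0.52) = 0.0001884 (Erlang-B)
Carried load = a(1 − B) = 0.52·(1 − 0.0001884) = 0.52·0.999812 = 0.5199 E

Final: 0.5199 Erlangs


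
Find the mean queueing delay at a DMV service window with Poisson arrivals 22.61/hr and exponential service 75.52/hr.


ρ = 22.61/75.52 = 0.2994
Wq = ρ/(μ−λ) = 0.2994/(75.52 − 22.61) = 0.2994/52.91 = 0.005658 hr

Final: 0.005658 hr


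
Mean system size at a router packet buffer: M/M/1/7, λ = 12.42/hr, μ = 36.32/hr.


ρ = 12.42/36.32 = 0.3420
L = ρ[1 − (K+1)ρ^K + Kρ^(K+1)] / [(1−ρ)(1−ρ^(K+1))]
Numerator: 0.3420·(1 − 8·0.0005468 + 7·0.0001870) = 0.340912
Denominator: (0.6580)·(0.999813) = 0.657917
L = 0.340912/0.657917 = 0.5182

Final: 0.5182


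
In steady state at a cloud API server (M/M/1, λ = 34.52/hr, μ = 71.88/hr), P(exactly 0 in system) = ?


ρ = 34.52/71.88 = 0.4802
P_n = (1−ρ)·ρ^n = (1 − 0.4802)·0.4802^0 = 0.5198·1.000000 = 0.519755

Final: 0.519755


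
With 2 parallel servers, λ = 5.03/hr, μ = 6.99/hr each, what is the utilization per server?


ρ = λ/(cμ) = 5.03/(2·6.99) = 5.03/13.98 = 0.3598

Final: 0.3598


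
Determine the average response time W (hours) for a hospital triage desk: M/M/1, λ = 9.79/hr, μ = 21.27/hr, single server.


W = 1/(μ−λ) = 1/(21.27 − 9.79) = 1/11.48 = 0.08711 hr

Final: 0.08711 hr


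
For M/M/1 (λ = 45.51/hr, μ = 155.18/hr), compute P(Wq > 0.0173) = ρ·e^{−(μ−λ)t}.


ρ = 45.51/155.18 = 0.2933
P(Wq > t) = ρ·e^{−(μ−λ)t} = 0.2933·e^{−1.8973}
= 0.2933·0.149974 = 0.043983

Final: 0.043983


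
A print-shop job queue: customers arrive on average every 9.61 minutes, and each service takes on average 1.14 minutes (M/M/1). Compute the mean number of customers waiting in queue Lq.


λ = 60/9.61 = 6.2435 /hr
μ = 60/1.14 = 52.6316 /hr
ρ = λ/μ = 6.2435/52.6316 = 0.1186
Lq = ρ²/(1−ρ) = 0.01407/0.8814 = 0.01597

Final: 0.01597


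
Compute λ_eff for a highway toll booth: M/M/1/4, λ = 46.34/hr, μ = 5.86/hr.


ρ = 7.9078; P_K = (1−ρ)ρ^4/(1−ρ^5) = 0.873572
λ_eff = λ(1 − P_K) = 46.34·(1 − 0.873572) = 46.34·0.126428 = 5.8587 /hr

Final: 5.8587 /hr


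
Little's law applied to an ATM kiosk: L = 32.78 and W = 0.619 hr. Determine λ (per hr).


λ = L/W = 32.78/0.619 = 52.9564 /hr

Final: 52.9564 /hr


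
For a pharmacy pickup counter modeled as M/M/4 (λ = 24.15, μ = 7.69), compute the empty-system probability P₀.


a = λ/μ = 24.15/7.69 = 3.1404; ρ = a/c = 0.7851
Σ_{k=0}^{3} a^k/k! (terms k=0..3) = 1.00000 + 3.14044 + 4.93119 + 5.16204 = 14.23367
Tail: a^4/(4!(1−ρ)) = 97.26648/(24·0.2149) = 18.85979
P₀ = 1/(14.23367 + 18.85979) = 1/33.09346 = 0.030217

Final: 0.030217


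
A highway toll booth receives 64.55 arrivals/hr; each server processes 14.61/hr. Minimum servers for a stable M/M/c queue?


Stability requires cμ > λ ⇔ c > λ/μ.
λ/μ = 64.55/14.61 = 4.4182
Minimum integer c = ⌊4.4182⌋ + 1 = 5
Check: 5·14.61 = 73.05 > 64.55, while 4·14.61 = 58.44 ≤ 64.55

Final: 5 servers


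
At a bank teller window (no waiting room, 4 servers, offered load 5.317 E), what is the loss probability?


B(c,a) = (a^c/c!) / Σ_{k=0}^{c} a^k/k!
a^4/4! = 33.300856
Σ terms (k=0..4): 1.00000 + 5.31700 + 14.13524 + 25.05237 + 33.30086 = 78.805466
B = 33.300856/78.805466 = 0.422570

Final: 0.422570


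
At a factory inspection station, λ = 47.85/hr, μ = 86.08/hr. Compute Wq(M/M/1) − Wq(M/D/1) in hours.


ρ = 47.85/86.08 = 0.5559
Wq(M/M/1) = ρ/(μ−λ) = 0.5559/38.23 = 0.01454 hr
Wq(M/D/1) = ρ/(2(μ−λ)) = 0.007270 hr
Savings = 0.01454 − 0.007270 = 0.007270 hr

Final: 0.007270 hr


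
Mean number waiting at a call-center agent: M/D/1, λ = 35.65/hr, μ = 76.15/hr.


ρ = 35.65/76.15 = 0.4682
M/D/1: Lq = ρ²/(2(1−ρ)) = 0.2192/(2·0.5318) = 0.20605

Final: 0.20605


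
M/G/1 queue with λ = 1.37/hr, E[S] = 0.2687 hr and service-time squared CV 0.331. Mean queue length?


ρ = λ·E[S] = 1.37·0.2687 = 0.3681
Lq = ρ²(1+C_s²)/(2(1−ρ)) = 0.1355·(1+0.331)/(2·0.6319)
= 0.1355·1.3310/1.2638 = 0.14272

Final: 0.14272


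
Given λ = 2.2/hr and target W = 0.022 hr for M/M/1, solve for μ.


W = 1/(μ−λ) ⇒ μ − λ = 1/W = 1/0.022 = 45.4545
μ = λ + 1/W = 2.2 + 45.4545 = 47.6545 per hr

Final: 47.6545 /hr


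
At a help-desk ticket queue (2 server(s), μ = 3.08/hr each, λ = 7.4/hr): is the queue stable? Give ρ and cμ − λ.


Total capacity cμ = 2·3.08 = 6.16/hr
ρ = λ/(cμ) = 7.4/6.16 = 1.2013
Stable ⇔ ρ < 1: NO
Spare capacity = cμ − λ = 6.16 − 7.4 = -1.24/hr

Final: ρ = 1.2013; unstable; margin = -1.24/hr


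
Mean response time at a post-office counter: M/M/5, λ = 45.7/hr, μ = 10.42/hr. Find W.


a = 4.3858; ρ = 0.8772; P₀ = 0.006470
Lq = P₀·a^c·ρ/(c!(1−ρ)²) = 5.08570
Wq = Lq/λ = 5.08570/45.7 = 0.11128 hr
W = Wq + 1/μ = 0.11128 + 0.09597 = 0.20725 hr

Final: 0.20725 hr


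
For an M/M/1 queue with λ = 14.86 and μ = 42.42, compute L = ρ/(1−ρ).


ρ = λ/μ = 14.86/42.42 = 0.3503
L = ρ/(1−ρ) = 0.3503/(1 − 0.3503) = 0.3503/0.6497 = 0.5392

Final: 0.5392


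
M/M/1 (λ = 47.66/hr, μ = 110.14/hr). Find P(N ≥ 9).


ρ = 47.66/110.14 = 0.4327
P(N ≥ n) = ρ^n = 0.4327^9 = 0.0005320

Final: 0.0005320


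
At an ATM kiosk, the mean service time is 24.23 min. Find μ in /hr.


μ = 1/(service time) in consistent units.
1 hour = 60 min, so μ = 60/24.23 = 2.4763 per hour

Final: 2.4763 /hr


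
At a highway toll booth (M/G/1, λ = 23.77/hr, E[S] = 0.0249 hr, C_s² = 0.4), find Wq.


ρ = λ·E[S] = 23.77·0.0249 = 0.5919
E[S²] = E[S]²(1+C_s²) = 0.0249²·(1+0.4) = 0.0008680
Wq = λ·E[S²]/(2(1−ρ)) = 23.77·0.0008680/(2·0.4081) = 0.02528 hr

Final: 0.02528 hr


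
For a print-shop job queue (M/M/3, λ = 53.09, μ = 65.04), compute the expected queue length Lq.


a = λ/μ = 0.8163; ρ = a/3 = 0.2721
P₀ = 0.439765
Lq = P₀·a^c·ρ / (c!·(1−ρ)²) = 0.439765·0.54387·0.2721/(6·0.52985)
= 0.02047

Final: 0.02047


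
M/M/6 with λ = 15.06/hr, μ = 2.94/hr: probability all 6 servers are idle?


a = λ/μ = 15.06/2.94 = 5.1224; ρ = a/c = 0.8537
Σ_{k=0}^{5} a^k/k! (terms k=0..5) = 1.00000 + 5.12245 + 13.11974 + 22.40174 + 28.68794 + 29.39050 = 99.72236
Tail: a^6/(6!(1−ρ)) = 18066.15986/(720·0.1463) = 171.55849
P₀ = 1/(99.72236 + 171.55849) = 1/271.28086 = 0.003686

Final: 0.003686


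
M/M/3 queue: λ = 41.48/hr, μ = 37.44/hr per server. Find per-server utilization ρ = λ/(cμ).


ρ = λ/(cμ) = 41.48/(3·37.44) = 41.48/112.32 = 0.3693

Final: 0.3693


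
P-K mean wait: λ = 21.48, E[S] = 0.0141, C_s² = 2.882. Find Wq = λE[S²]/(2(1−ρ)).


ρ = λ·E[S] = 21.48·0.0141 = 0.3029
E[S²] = E[S]²(1+C_s²) = 0.0141²·(1+2.882) = 0.0007718
Wq = λ·E[S²]/(2(1−ρ)) = 21.48·0.0007718/(2·0.6971) = 0.01189 hr

Final: 0.01189 hr


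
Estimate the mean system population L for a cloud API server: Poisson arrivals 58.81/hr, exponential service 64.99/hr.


ρ = λ/μ = 58.81/64.99 = 0.9049
L = ρ/(1−ρ) = 0.9049/(1 − 0.9049) = 0.9049/0.09509 = 9.5162

Final: 9.5162


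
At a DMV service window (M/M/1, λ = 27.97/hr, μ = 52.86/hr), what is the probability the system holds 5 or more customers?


ρ = 27.97/52.86 = 0.5291
P(N ≥ n) = ρ^n = 0.5291^5 = 0.041479

Final: 0.041479


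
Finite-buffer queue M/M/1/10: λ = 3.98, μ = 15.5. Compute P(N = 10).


ρ = λ/μ = 3.98/15.5 = 0.2568
P_K = (1−ρ)ρ^K/(1−ρ^(K+1)) = (0.7432·0.000001246)/(1 − 0.0000003199)
= 0.0000009261/1.000000 = 0.0000009261

Final: 0.0000009261


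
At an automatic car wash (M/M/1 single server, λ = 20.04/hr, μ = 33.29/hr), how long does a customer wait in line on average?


ρ = 20.04/33.29 = 0.6020
Wq = ρ/(μ−λ) = 0.6020/(33.29 − 20.04) = 0.6020/13.25 = 0.04543 hr

Final: 0.04543 hr


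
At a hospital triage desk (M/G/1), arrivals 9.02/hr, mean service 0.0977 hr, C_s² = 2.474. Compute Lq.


ρ = λ·E[S] = 9.02·0.0977 = 0.8813
Lq = ρ²(1+C_s²)/(2(1−ρ)) = 0.7766·(1+2.474)/(2·0.1187)
= 0.7766·3.4740/0.2375 = 11.36012

Final: 11.36012


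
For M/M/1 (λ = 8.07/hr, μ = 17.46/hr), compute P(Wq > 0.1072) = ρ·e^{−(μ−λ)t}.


ρ = 8.07/17.46 = 0.4622
P(Wq > t) = ρ·e^{−(μ−λ)t} = 0.4622·e^{−1.0066}
= 0.4622·0.365457 = 0.168914

Final: 0.168914


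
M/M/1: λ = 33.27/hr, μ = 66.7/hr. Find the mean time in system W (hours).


W = 1/(μ−λ) = 1/(66.7 − 33.27) = 1/33.43 = 0.02991 hr

Final: 0.02991 hr


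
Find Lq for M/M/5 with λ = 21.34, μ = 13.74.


a = λ/μ = 1.5531; ρ = a/5 = 0.3106
P₀ = 0.211178
Lq = P₀·a^c·ρ / (c!·(1−ρ)²) = 0.211178·9.03729·0.3106/(120·0.47524)
= 0.01040

Final: 0.01040


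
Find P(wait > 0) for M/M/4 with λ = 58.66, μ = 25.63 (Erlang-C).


a = λ/μ = 2.2887; ρ = a/4 = 0.5722
P₀ = 0.094532 (from M/M/c formula)
C(c,a) = [a^c/(c!(1−ρ))]·P₀ = [27.43935/(24·0.4278)]·0.094532
= 2.67241·0.094532 = 0.252628

Final: 0.252628


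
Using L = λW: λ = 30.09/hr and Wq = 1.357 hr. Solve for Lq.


Lq = λWq = 30.09·1.357 = 40.8321

Final: 40.8321


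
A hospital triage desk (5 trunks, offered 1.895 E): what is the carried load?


B(5,1.895) = 0.031016 (Erlang-B)
Carried load = a(1 − B) = 1.895·(1 − 0.031016) = 1.895·0.968984 = 1.8362 E

Final: 1.8362 Erlangs


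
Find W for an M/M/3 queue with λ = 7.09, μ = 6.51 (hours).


a = 1.0891; ρ = 0.3630; P₀ = 0.331108
Lq = P₀·a^c·ρ/(c!(1−ρ)²) = 0.06379
Wq = Lq/λ = 0.06379/7.09 = 0.008997 hr
W = Wq + 1/μ = 0.008997 + 0.15361 = 0.16261 hr

Final: 0.16261 hr


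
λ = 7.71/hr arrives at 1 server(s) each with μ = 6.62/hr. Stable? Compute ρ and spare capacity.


Total capacity cμ = 1·6.62 = 6.62/hr
ρ = λ/(cμ) = 7.71/6.62 = 1.1647
Stable ⇔ ρ < 1: NO
Spare capacity = cμ − λ = 6.62 − 7.71 = -1.09/hr

Final: ρ = 1.1647; unstable; margin = -1.09/hr


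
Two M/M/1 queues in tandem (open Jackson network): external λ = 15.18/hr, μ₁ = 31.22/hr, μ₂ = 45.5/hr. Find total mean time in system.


Each node sees arrival rate λ = 15.18/hr (tandem ⇒ throughput preserved).
W₁ = 1/(μ₁−λ) = 1/(31.22−15.18) = 0.06234 hr
W₂ = 1/(μ₂−λ) = 1/(45.5−15.18) = 0.03298 hr
W_total = W₁ + W₂ = 0.06234 + 0.03298 = 0.09533 hr

Final: 0.09533 hr


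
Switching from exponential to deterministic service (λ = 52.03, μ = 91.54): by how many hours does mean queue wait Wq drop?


ρ = 52.03/91.54 = 0.5684
Wq(M/M/1) = ρ/(μ−λ) = 0.5684/39.51 = 0.01439 hr
Wq(M/D/1) = ρ/(2(μ−λ)) = 0.007193 hr
Savings = 0.01439 − 0.007193 = 0.007193 hr

Final: 0.007193 hr


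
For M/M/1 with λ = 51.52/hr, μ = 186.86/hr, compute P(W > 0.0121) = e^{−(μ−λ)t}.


W ~ Exponential(μ−λ) for M/M/1.
μ − λ = 186.86 − 51.52 = 135.3400
P(W > t) = e^{−(μ−λ)t} = e^{−1.6376} = 0.194443

Final: 0.194443


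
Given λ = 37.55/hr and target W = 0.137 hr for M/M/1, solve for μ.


W = 1/(μ−λ) ⇒ μ − λ = 1/W = 1/0.137 = 7.2993
μ = λ + 1/W = 37.55 + 7.2993 = 44.8493 per hr

Final: 44.8493 /hr


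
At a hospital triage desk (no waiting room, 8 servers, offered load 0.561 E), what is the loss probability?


B(c,a) = (a^c/c!) / Σ_{k=0}^{c} a^k/k!
a^8/8! = 0.0000002433
Σ terms (k=0..8): 1.00000 + 0.56100 + 0.15736 + 0.02943 + 0.004127 + 0.0004631 + 0.00004330 + 0.000003470 + 0.0000002433 = 1.752424
B = 0.0000002433/1.752424 = 0.0000001388

Final: 0.0000001388


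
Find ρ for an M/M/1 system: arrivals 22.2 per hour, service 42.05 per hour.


ρ = λ/μ = 22.2/42.05 = 0.5279

Final: 0.5279


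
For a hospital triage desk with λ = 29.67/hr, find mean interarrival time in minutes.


Mean interarrival time = 1/λ = 1/29.67 hour = 0.03370 hour
In minutes: 0.03370 × 60 = 2.0222 min

Final: 2.0222 min


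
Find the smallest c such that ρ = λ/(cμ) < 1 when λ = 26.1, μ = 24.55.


Stability requires cμ > λ ⇔ c > λ/μ.
λ/μ = 26.1/24.55 = 1.0631
Minimum integer c = ⌊1.0631⌋ + 1 = 2
Check: 2·24.55 = 49.10 > 26.1, while 1·24.55 = 24.55 ≤ 26.1

Final: 2 servers


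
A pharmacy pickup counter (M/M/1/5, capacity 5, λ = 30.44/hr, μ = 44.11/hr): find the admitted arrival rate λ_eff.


ρ = 0.6901; P_K = (1−ρ)ρ^5/(1−ρ^6) = 0.054376
λ_eff = λ(1 − P_K) = 30.44·(1 − 0.054376) = 30.44·0.945624 = 28.7848 /hr

Final: 28.7848 /hr


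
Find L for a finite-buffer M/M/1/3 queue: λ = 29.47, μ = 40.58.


ρ = 29.47/40.58 = 0.7262
L = ρ[1 − (K+1)ρ^K + Kρ^(K+1)] / [(1−ρ)(1−ρ^(K+1))]
Numerator: 0.7262·(1 − 4·0.383005 + 3·0.278146) = 0.219622
Denominator: (0.2738)·(0.721854) = 0.197629
L = 0.219622/0.197629 = 1.1113

Final: 1.1113


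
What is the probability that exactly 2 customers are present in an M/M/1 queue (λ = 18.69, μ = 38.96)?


ρ = 18.69/38.96 = 0.4797
P_n = (1−ρ)·ρ^n = (1 − 0.4797)·0.4797^2 = 0.5203·0.230134 = 0.119733

Final: 0.119733


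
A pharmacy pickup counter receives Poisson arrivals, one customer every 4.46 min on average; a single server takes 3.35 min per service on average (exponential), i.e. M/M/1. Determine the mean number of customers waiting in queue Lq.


λ = 60/4.46 = 13.4529 /hr
μ = 60/3.35 = 17.9104 /hr
ρ = λ/μ = 13.4529/17.9104 = 0.7511
Lq = ρ²/(1−ρ) = 0.5642/0.2489 = 2.2669

Final: 2.2669


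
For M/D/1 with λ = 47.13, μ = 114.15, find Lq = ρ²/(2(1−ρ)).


ρ = 47.13/114.15 = 0.4129
M/D/1: Lq = ρ²/(2(1−ρ)) = 0.1705/(2·0.5871) = 0.14517

Final: 0.14517


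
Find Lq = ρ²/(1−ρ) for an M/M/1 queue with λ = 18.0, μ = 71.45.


ρ = 18.0/71.45 = 0.2519
Lq = ρ²/(1−ρ) = 0.06347/0.7481 = 0.08484

Final: 0.08484


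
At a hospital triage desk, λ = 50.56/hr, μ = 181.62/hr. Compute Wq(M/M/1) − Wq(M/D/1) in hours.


ρ = 50.56/181.62 = 0.2784
Wq(M/M/1) = ρ/(μ−λ) = 0.2784/131.06 = 0.002124 hr
Wq(M/D/1) = ρ/(2(μ−λ)) = 0.001062 hr
Savings = 0.002124 − 0.001062 = 0.001062 hr

Final: 0.001062 hr


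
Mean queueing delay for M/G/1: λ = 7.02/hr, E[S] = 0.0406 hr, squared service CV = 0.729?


ρ = λ·E[S] = 7.02·0.0406 = 0.2850
E[S²] = E[S]²(1+C_s²) = 0.0406²·(1+0.729) = 0.002850
Wq = λ·E[S²]/(2(1−ρ)) = 7.02·0.002850/(2·0.7150) = 0.01399 hr

Final: 0.01399 hr


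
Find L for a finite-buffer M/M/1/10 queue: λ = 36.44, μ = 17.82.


ρ = 36.44/17.82 = 2.0449
L = ρ[1 − (K+1)ρ^K + Kρ^(K+1)] / [(1−ρ)(1−ρ^(K+1))]
Numerator: 2.0449·(1 − 11·1278.517527 + 10·2614.432024) = 24705.639971
Denominator: (-1.0449)·(-2613.432024) = 2730.757817
L = 24705.639971/2730.757817 = 9.0472

Final: 9.0472


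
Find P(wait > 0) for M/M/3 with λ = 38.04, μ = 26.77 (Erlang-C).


a = λ/μ = 1.4210; ρ = a/3 = 0.4737
P₀ = 0.230458 (from M/M/c formula)
C(c,a) = [a^c/(c!(1−ρ))]·P₀ = [2.86930/(6·0.5263)]·0.230458
= 0.90858·0.230458 = 0.209389

Final: 0.209389


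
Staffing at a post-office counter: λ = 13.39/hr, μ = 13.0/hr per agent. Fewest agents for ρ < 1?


Stability requires cμ > λ ⇔ c > λ/μ.
λ/μ = 13.39/13.0 = 1.0300
Minimum integer c = ⌊1.0300⌋ + 1 = 2
Check: 2·13.0 = 26.00 > 13.39, while 1·13.0 = 13.00 ≤ 13.39

Final: 2 servers


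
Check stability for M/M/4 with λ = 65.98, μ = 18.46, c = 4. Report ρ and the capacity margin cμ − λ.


Total capacity cμ = 4·18.46 = 73.84/hr
ρ = λ/(cμ) = 65.98/73.84 = 0.8936
Stable ⇔ ρ < 1: YES
Spare capacity = cμ − λ = 73.84 − 65.98 = 7.86/hr

Final: ρ = 0.8936; stable; margin = 7.86/hr


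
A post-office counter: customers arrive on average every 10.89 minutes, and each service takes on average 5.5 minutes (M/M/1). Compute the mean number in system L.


λ = 60/10.89 = 5.5096 /hr
μ = 60/5.5 = 10.9091 /hr
ρ = λ/μ = 5.5096/10.9091 = 0.5051
L = ρ/(1−ρ) = 0.5051/0.4949 = 1.0204

Final: 1.0204


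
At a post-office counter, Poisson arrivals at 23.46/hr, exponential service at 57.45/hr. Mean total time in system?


W = 1/(μ−λ) = 1/(57.45 − 23.46) = 1/33.99 = 0.02942 hr

Final: 0.02942 hr


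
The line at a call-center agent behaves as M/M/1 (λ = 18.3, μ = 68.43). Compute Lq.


ρ = 18.3/68.43 = 0.2674
Lq = ρ²/(1−ρ) = 0.07152/0.7326 = 0.09762

Final: 0.09762


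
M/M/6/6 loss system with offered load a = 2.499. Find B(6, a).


B(c,a) = (a^c/c!) / Σ_{k=0}^{c} a^k/k!
a^6/6! = 0.338271
Σ terms (k=0..6): 1.00000 + 2.49900 + 3.12250 + 2.60104 + 1.62500 + 0.81218 + 0.33827 = 11.997992
B = 0.338271/11.997992 = 0.028194

Final: 0.028194


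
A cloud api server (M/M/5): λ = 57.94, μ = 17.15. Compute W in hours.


a = 3.3784; ρ = 0.6757; P₀ = 0.030076
Lq = P₀·a^c·ρ/(c!(1−ρ)²) = 0.70863
Wq = Lq/λ = 0.70863/57.94 = 0.01223 hr
W = Wq + 1/μ = 0.01223 + 0.05831 = 0.07054 hr

Final: 0.07054 hr


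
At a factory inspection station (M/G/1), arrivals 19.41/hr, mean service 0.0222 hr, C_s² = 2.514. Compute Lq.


ρ = λ·E[S] = 19.41·0.0222 = 0.4309
Lq = ρ²(1+C_s²)/(2(1−ρ)) = 0.1857·(1+2.514)/(2·0.5691)
= 0.1857·3.5140/1.1382 = 0.57325

Final: 0.57325


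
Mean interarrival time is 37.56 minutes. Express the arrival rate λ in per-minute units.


λ = 1/(interarrival time) in consistent units.
1 minute = 1 min, so λ = 1/37.56 = 0.02662 per minute

Final: 0.02662 /min


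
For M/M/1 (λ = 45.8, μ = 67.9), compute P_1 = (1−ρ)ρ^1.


ρ = 45.8/67.9 = 0.6745
P_n = (1−ρ)·ρ^n = (1 − 0.6745)·0.6745^1 = 0.3255·0.674521 = 0.219542

Final: 0.219542


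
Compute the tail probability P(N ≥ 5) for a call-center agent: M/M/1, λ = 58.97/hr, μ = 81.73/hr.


ρ = 58.97/81.73 = 0.7215
P(N ≥ n) = ρ^n = 0.7215^5 = 0.195546

Final: 0.195546


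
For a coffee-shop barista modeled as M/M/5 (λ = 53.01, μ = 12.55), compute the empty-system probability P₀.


a = λ/μ = 53.01/12.55 = 4.2239; ρ = a/c = 0.8448
Σ_{k=0}^{4} a^k/k! (terms k=0..4) = 1.00000 + 4.22390 + 8.92068 + 12.56004 + 13.26310 = 39.96773
Tail: a^5/(5!(1−ρ)) = 1344.52968/(120·0.1552) = 72.18449
P₀ = 1/(39.96773 + 72.18449) = 1/112.15222 = 0.008916

Final: 0.008916


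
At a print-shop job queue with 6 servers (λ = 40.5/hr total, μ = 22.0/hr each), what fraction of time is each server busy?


ρ = λ/(cμ) = 40.5/(6·22.0) = 40.5/132.00 = 0.3068

Final: 0.3068


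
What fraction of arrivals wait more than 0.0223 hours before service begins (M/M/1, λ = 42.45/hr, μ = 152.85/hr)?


ρ = 42.45/152.85 = 0.2777
P(Wq > t) = ρ·e^{−(μ−λ)t} = 0.2777·e^{−2.4619}
= 0.2777·0.085271 = 0.023682

Final: 0.023682


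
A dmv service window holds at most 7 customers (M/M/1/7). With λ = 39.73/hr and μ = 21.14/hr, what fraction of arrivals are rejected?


ρ = λ/μ = 39.73/21.14 = 1.8794
P_K = (1−ρ)ρ^K/(1−ρ^(K+1)) = (-0.8794·82.812343)/(1 − 155.635497)
= -72.823153/-154.635497 = 0.470934

Final: 0.470934


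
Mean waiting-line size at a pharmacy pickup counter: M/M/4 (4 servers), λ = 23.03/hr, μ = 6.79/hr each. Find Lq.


a = λ/μ = 3.3918; ρ = a/4 = 0.8479
P₀ = 0.018900
Lq = P₀·a^c·ρ / (c!·(1−ρ)²) = 0.018900·132.34168·0.8479/(24·0.02312)
= 3.82183

Final: 3.82183


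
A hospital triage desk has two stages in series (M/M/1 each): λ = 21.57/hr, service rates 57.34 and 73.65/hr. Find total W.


Each node sees arrival rate λ = 21.57/hr (tandem ⇒ throughput preserved).
W₁ = 1/(μ₁−λ) = 1/(57.34−21.57) = 0.02796 hr
W₂ = 1/(μ₂−λ) = 1/(73.65−21.57) = 0.01920 hr
W_total = W₁ + W₂ = 0.02796 + 0.01920 = 0.04716 hr

Final: 0.04716 hr


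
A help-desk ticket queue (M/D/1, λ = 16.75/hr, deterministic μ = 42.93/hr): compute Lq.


ρ = 16.75/42.93 = 0.3902
M/D/1: Lq = ρ²/(2(1−ρ)) = 0.1522/(2·0.6098) = 0.12482

Final: 0.12482


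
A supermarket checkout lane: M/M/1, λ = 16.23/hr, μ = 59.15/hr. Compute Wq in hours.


ρ = 16.23/59.15 = 0.2744
Wq = ρ/(μ−λ) = 0.2744/(59.15 − 16.23) = 0.2744/42.92 = 0.006393 hr

Final: 0.006393 hr


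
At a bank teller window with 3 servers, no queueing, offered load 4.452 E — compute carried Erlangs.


B(3,4.452) = 0.489100 (Erlang-B)
Carried load = a(1 − B) = 4.452·(1 − 0.489100) = 4.452·0.510900 = 2.2745 E

Final: 2.2745 Erlangs


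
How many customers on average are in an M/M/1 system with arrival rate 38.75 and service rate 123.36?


ρ = λ/μ = 38.75/123.36 = 0.3141
L = ρ/(1−ρ) = 0.3141/(1 − 0.3141) = 0.3141/0.6859 = 0.4580

Final: 0.4580


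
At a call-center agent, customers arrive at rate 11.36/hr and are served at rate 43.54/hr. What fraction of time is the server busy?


ρ = λ/μ = 11.36/43.54 = 0.2609

Final: 0.2609


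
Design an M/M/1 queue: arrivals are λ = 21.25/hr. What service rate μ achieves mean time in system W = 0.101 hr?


W = 1/(μ−λ) ⇒ μ − λ = 1/W = 1/0.101 = 9.9010
μ = λ + 1/W = 21.25 + 9.9010 = 31.1510 per hr

Final: 31.1510 /hr


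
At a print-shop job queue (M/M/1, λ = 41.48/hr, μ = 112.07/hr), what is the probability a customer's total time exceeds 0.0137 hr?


W ~ Exponential(μ−λ) for M/M/1.
μ − λ = 112.07 − 41.48 = 70.5900
P(W > t) = e^{−(μ−λ)t} = e^{−0.9671} = 0.380190

Final: 0.380190


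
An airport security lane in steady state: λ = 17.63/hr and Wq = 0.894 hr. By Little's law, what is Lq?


Lq = λWq = 17.63·0.894 = 15.7612

Final: 15.7612


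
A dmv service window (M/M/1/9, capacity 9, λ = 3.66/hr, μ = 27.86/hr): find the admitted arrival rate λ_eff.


ρ = 0.1314; P_K = (1−ρ)ρ^9/(1−ρ^10) = 0.00000001012
λ_eff = λ(1 − P_K) = 3.66·(1 − 0.00000001012) = 3.66·1.000000 = 3.6600 /hr

Final: 3.6600 /hr


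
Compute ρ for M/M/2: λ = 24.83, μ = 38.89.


ρ = λ/(cμ) = 24.83/(2·38.89) = 24.83/77.78 = 0.3192

Final: 0.3192


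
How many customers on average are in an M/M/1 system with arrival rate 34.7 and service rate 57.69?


ρ = λ/μ = 34.7/57.69 = 0.6015
L = ρ/(1−ρ) = 0.6015/(1 − 0.6015) = 0.6015/0.3985 = 1.5094

Final: 1.5094


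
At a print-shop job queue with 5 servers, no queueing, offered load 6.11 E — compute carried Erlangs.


B(5,6.11) = 0.368012 (Erlang-B)
Carried load = a(1 − B) = 6.11·(1 − 0.368012) = 6.11·0.631988 = 3.8614 E

Final: 3.8614 Erlangs


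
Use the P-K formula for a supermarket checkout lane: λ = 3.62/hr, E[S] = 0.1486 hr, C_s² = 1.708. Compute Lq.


ρ = λ·E[S] = 3.62·0.1486 = 0.5379
Lq = ρ²(1+C_s²)/(2(1−ρ)) = 0.2894·(1+1.708)/(2·0.4621)
= 0.2894·2.7080/0.9241 = 0.84794

Final: 0.84794


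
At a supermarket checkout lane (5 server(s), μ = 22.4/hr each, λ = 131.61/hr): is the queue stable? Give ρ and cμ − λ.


Total capacity cμ = 5·22.4 = 112.00/hr
ρ = λ/(cμ) = 131.61/112.00 = 1.1751
Stable ⇔ ρ < 1: NO
Spare capacity = cμ − λ = 112.00 − 131.61 = -19.61/hr

Final: ρ = 1.1751; unstable; margin = -19.61/hr


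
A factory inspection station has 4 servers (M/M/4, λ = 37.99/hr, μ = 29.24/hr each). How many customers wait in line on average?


a = λ/μ = 1.2992; ρ = a/4 = 0.3248
P₀ = 0.271396
Lq = P₀·a^c·ρ / (c!·(1−ρ)²) = 0.271396·2.84949·0.3248/(24·0.45588)
= 0.02296

Final: 0.02296


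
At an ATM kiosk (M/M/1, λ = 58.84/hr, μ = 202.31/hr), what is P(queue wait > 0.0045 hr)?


ρ = 58.84/202.31 = 0.2908
P(Wq > t) = ρ·e^{−(μ−λ)t} = 0.2908·e^{−0.6456}
= 0.2908·0.524340 = 0.152499

Final: 0.152499


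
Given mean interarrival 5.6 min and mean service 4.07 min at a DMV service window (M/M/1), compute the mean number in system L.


λ = 60/5.6 = 10.7143 /hr
μ = 60/4.07 = 14.7420 /hr
ρ = λ/μ = 10.7143/14.7420 = 0.7268
L = ρ/(1−ρ) = 0.7268/0.2732 = 2.6601

Final: 2.6601


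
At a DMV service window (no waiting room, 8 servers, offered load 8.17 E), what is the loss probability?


B(c,a) = (a^c/c!) / Σ_{k=0}^{c} a^k/k!
a^8/8! = 492.329579
Σ terms (k=0..8): 1.00000 + 8.17000 + 33.37445 + 90.88975 + 185.64232 + 303.33955 + 413.04735 + 482.08527 + 492.32958 = 2009.878268
B = 492.329579/2009.878268 = 0.244955

Final: 0.244955


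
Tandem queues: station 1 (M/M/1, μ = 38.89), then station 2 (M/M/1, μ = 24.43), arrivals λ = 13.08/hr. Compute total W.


Each node sees arrival rate λ = 13.08/hr (tandem ⇒ throughput preserved).
W₁ = 1/(μ₁−λ) = 1/(38.89−13.08) = 0.03874 hr
W₂ = 1/(μ₂−λ) = 1/(24.43−13.08) = 0.08811 hr
W_total = W₁ + W₂ = 0.03874 + 0.08811 = 0.12685 hr

Final: 0.12685 hr


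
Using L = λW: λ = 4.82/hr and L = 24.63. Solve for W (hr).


W = L/λ = 24.63/4.82 = 5.1100 hr

Final: 5.1100 hr


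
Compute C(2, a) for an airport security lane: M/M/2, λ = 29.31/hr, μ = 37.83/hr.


a = λ/μ = 0.7748; ρ = a/2 = 0.3874
P₀ = 0.441555 (from M/M/c formula)
C(c,a) = [a^c/(c!(1−ρ))]·P₀ = [0.60029/(2·0.6126)]·0.441555
= 0.48994·0.441555 = 0.216337

Final: 0.216337


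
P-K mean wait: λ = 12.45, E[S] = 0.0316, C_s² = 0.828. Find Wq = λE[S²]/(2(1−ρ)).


ρ = λ·E[S] = 12.45·0.0316 = 0.3934
E[S²] = E[S]²(1+C_s²) = 0.0316²·(1+0.828) = 0.001825
Wq = λ·E[S²]/(2(1−ρ)) = 12.45·0.001825/(2·0.6066) = 0.01873 hr

Final: 0.01873 hr


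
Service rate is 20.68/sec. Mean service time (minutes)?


Mean service time = 1/μ = 1/20.68 second = 0.04836 second
In minutes: 0.04836 × 0.0166667 = 0.0008059 min

Final: 0.0008059 min
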